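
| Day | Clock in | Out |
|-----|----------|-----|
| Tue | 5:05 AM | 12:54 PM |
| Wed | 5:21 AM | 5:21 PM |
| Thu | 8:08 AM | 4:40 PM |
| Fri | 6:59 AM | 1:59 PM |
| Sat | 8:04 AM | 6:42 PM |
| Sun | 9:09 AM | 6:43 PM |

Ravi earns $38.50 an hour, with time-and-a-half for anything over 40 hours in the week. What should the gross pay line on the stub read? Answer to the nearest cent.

Tue: 5:05 AM–12:54 PM = 7 h 49 min
Wed: 5:21 AM–5:21 PM = 12 h 0 min
Thu: 8:08 AM–4:40 PM = 8 h 32 min
Fri: 6:59 AM–1:59 PM = 7 h 0 min
Sat: 8:04 AM–6:42 PM = 10 h 38 min
Sun: 9:09 AM–6:43 PM = 9 h 34 min
Total worked: 55 h 33 min = 3333 min.
Regular 40 h 0 min = 2400 min at $38.50/h; overtime 15 h 33 min = 933 min at $57.75/h.
Pay = (2400 × $38.50 + 933 × $57.75) ÷ 60 = $2438.01.

$2438.01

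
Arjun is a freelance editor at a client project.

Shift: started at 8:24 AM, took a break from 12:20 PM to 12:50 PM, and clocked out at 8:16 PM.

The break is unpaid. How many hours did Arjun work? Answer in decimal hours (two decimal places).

Shift: 8:24 AM–8:16 PM = 11 h 52 min; less 30 min break → 11 h 22 min

11.37 hours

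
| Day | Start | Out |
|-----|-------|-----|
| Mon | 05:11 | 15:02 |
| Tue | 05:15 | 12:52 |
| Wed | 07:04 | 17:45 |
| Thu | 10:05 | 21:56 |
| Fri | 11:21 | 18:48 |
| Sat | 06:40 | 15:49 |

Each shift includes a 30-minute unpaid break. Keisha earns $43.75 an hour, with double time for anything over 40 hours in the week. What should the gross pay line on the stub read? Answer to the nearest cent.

Mon: 05:11–15:02 = 9 h 51 min; less 30 min break → 9 h 21 min
Tue: 05:15–12:52 = 7 h 37 min; less 30 min break → 7 h 7 min
Wed: 07:04–17:45 = 10 h 41 min; less 30 min break → 10 h 11 min
Thu: 10:05–21:56 = 11 h 51 min; less 30 min break → 11 h 21 min
Fri: 11:21–18:48 = 7 h 27 min; less 30 min break → 6 h 57 min
Sat: 06:40–15:49 = 9 h 9 min; less 30 min break → 8 h 39 min
Total worked: 53 h 36 min = 3216 min.
Regular 40 h 0 min = 2400 min at $43.75/h; overtime 13 h 36 min = 816 min at $87.50/h.
Pay = (2400 × $43.75 + 816 × $87.50) ÷ 60 = $2940.00.

$2940.00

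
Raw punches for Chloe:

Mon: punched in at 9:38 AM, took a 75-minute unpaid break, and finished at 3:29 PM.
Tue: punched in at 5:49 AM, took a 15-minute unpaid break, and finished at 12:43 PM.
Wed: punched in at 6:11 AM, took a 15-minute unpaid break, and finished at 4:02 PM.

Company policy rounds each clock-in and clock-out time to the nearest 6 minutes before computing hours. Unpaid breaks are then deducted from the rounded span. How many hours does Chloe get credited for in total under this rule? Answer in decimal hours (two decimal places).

20.85 hours

Mon: in 9:38 AM→9:36 AM, out 3:29 PM→3:30 PM; 5 h 54 min − 75 min = 4 h 39 min
Tue: in 5:49 AM→5:48 AM, out 12:43 PM→12:42 PM; 6 h 54 min − 15 min = 6 h 39 min
Wed: in 6:11 AM→6:12 AM, out 4:02 PM→4:00 PM; 9 h 48 min − 15 min = 9 h 33 min
Total credited: 20 h 51 min.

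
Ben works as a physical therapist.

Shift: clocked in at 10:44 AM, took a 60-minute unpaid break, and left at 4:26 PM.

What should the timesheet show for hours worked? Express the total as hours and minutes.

Shift: 10:44 AM–4:26 PM = 5 h 42 min; less 60 min break → 4 h 42 min

4 h 42 min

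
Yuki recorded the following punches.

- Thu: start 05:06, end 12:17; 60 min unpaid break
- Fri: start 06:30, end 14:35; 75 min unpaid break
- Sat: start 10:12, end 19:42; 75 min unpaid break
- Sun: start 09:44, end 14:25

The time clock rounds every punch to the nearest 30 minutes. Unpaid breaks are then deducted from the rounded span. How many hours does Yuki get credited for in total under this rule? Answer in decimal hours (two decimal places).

26.50 hours

Thu: in 05:06→05:00, out 12:17→12:30; 7 h 30 min − 60 min = 6 h 30 min
Fri: in 06:30→06:30, out 14:35→14:30; 8 h 0 min − 75 min = 6 h 45 min
Sat: in 10:12→10:00, out 19:42→19:30; 9 h 30 min − 75 min = 8 h 15 min
Sun: in 09:44→09:30, out 14:25→14:30; 5 h 0 min
Total credited: 26 h 30 min.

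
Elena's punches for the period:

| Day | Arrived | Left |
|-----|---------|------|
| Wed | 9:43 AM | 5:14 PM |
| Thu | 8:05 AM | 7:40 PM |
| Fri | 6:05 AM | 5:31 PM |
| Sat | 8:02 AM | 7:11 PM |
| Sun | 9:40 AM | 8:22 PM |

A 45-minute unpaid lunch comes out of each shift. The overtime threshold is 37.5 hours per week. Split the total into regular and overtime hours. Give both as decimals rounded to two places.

Regular 37.50 hours, overtime 11.13 hours

Wed: 9:43 AM–5:14 PM = 7 h 31 min; less 45 min break → 6 h 46 min
Thu: 8:05 AM–7:40 PM = 11 h 35 min; less 45 min break → 10 h 50 min
Fri: 6:05 AM–5:31 PM = 11 h 26 min; less 45 min break → 10 h 41 min
Sat: 8:02 AM–7:11 PM = 11 h 9 min; less 45 min break → 10 h 24 min
Sun: 9:40 AM–8:22 PM = 10 h 42 min; less 45 min break → 9 h 57 min
Total worked: 48 h 38 min = 48.63 h.
Threshold 37.5 h → overtime 11 h 8 min, regular 37 h 30 min.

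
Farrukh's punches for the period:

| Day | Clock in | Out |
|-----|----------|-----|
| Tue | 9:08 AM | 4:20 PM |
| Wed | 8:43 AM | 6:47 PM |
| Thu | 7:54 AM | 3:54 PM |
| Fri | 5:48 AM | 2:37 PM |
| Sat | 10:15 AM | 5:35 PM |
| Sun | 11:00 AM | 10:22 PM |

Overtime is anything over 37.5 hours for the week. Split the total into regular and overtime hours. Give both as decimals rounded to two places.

Regular 37.50 hours, overtime 15.28 hours

Tue: 9:08 AM–4:20 PM = 7 h 12 min
Wed: 8:43 AM–6:47 PM = 10 h 4 min
Thu: 7:54 AM–3:54 PM = 8 h 0 min
Fri: 5:48 AM–2:37 PM = 8 h 49 min
Sat: 10:15 AM–5:35 PM = 7 h 20 min
Sun: 11:00 AM–10:22 PM = 11 h 22 min
Total worked: 52 h 47 min = 52.78 h.
Threshold 37.5 h → overtime 15 h 17 min, regular 37 h 30 min.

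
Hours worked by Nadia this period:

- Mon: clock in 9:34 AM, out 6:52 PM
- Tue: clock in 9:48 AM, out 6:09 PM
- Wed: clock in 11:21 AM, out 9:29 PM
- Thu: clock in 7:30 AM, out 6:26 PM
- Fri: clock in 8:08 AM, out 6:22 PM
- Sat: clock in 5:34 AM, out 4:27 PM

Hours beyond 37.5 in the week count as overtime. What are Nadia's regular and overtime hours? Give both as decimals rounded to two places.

Mon: 9:34 AM–6:52 PM = 9 h 18 min
Tue: 9:48 AM–6:09 PM = 8 h 21 min
Wed: 11:21 AM–9:29 PM = 10 h 8 min
Thu: 7:30 AM–6:26 PM = 10 h 56 min
Fri: 8:08 AM–6:22 PM = 10 h 14 min
Sat: 5:34 AM–4:27 PM = 10 h 53 min
Total worked: 59 h 50 min = 59.83 h.
Threshold 37.5 h → overtime 22 h 20 min, regular 37 h 30 min.

Regular 37.50 hours, overtime 22.33 hours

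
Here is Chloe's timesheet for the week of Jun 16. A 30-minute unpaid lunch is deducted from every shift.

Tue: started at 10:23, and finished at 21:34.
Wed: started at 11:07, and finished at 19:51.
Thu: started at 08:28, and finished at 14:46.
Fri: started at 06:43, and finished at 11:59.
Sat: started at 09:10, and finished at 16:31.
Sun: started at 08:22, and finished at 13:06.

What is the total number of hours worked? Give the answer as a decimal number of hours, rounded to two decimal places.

40.57 hours

Tue: 10:23–21:34 = 11 h 11 min; less 30 min break → 10 h 41 min
Wed: 11:07–19:51 = 8 h 44 min; less 30 min break → 8 h 14 min
Thu: 08:28–14:46 = 6 h 18 min; less 30 min break → 5 h 48 min
Fri: 06:43–11:59 = 5 h 16 min; less 30 min break → 4 h 46 min
Sat: 09:10–16:31 = 7 h 21 min; less 30 min break → 6 h 51 min
Sun: 08:22–13:06 = 4 h 44 min; less 30 min break → 4 h 14 min
Total: 10 h 41 min + 8 h 14 min + 5 h 48 min + 4 h 46 min + 6 h 51 min + 4 h 14 min = 40 h 34 min.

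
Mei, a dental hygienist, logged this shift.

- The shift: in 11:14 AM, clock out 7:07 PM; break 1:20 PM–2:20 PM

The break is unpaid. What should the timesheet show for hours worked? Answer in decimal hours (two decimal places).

The shift: 11:14 AM–7:07 PM = 7 h 53 min; less 60 min break → 6 h 53 min

6.88 hours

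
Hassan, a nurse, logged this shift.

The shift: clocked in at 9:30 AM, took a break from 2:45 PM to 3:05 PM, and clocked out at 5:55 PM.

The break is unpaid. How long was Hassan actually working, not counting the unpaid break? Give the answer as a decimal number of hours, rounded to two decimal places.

The shift: 9:30 AM–5:55 PM = 8 h 25 min; less 20 min break → 8 h 5 min

8.08 hours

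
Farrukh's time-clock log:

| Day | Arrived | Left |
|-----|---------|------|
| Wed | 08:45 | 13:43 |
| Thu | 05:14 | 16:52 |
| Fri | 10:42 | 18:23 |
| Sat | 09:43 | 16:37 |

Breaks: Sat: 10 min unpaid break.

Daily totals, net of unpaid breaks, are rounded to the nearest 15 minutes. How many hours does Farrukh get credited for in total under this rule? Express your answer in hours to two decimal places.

Wed: 08:45–13:43 = 4 h 58 min → rounds to 5 h 0 min
Thu: 05:14–16:52 = 11 h 38 min → rounds to 11 h 45 min
Fri: 10:42–18:23 = 7 h 41 min → rounds to 7 h 45 min
Sat: 09:43–16:37 = 6 h 54 min − 10 min = 6 h 44 min → rounds to 6 h 45 min
Total credited: 31 h 15 min.

31.25 hours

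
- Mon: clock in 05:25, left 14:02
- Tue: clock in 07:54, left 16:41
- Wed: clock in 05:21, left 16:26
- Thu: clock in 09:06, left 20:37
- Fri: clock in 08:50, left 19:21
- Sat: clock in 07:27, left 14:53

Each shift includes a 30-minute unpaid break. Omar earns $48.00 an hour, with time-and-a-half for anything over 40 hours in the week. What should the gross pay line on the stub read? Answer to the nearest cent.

$2996.40

Mon: 05:25–14:02 = 8 h 37 min; less 30 min break → 8 h 7 min
Tue: 07:54–16:41 = 8 h 47 min; less 30 min break → 8 h 17 min
Wed: 05:21–16:26 = 11 h 5 min; less 30 min break → 10 h 35 min
Thu: 09:06–20:37 = 11 h 31 min; less 30 min break → 11 h 1 min
Fri: 08:50–19:21 = 10 h 31 min; less 30 min break → 10 h 1 min
Sat: 07:27–14:53 = 7 h 26 min; less 30 min break → 6 h 56 min
Total worked: 54 h 57 min = 3297 min.
Regular 40 h 0 min = 2400 min at $48.00/h; overtime 14 h 57 min = 897 min at $72.00/h.
Pay = (2400 × $48.00 + 897 × $72.00) ÷ 60 = $2996.40.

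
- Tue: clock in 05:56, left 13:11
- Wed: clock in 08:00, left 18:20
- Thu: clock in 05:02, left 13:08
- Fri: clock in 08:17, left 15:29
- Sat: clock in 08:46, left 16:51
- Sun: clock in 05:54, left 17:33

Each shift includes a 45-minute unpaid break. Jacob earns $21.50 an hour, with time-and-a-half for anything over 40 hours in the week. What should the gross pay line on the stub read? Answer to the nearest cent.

$1121.76

Tue: 05:56–13:11 = 7 h 15 min; less 45 min break → 6 h 30 min
Wed: 08:00–18:20 = 10 h 20 min; less 45 min break → 9 h 35 min
Thu: 05:02–13:08 = 8 h 6 min; less 45 min break → 7 h 21 min
Fri: 08:17–15:29 = 7 h 12 min; less 45 min break → 6 h 27 min
Sat: 08:46–16:51 = 8 h 5 min; less 45 min break → 7 h 20 min
Sun: 05:54–17:33 = 11 h 39 min; less 45 min break → 10 h 54 min
Total worked: 48 h 7 min = 2887 min.
Regular 40 h 0 min = 2400 min at $21.50/h; overtime 8 h 7 min = 487 min at $32.25/h.
Pay = (2400 × $21.50 + 487 × $32.25) ÷ 60 = $1121.76.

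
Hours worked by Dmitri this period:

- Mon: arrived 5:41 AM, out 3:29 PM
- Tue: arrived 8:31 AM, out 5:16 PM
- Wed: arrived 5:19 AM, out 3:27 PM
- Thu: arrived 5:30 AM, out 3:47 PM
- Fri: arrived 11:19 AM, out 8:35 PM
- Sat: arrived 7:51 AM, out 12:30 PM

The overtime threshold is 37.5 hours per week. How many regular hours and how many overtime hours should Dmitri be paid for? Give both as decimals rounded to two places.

Mon: 5:41 AM–3:29 PM = 9 h 48 min
Tue: 8:31 AM–5:16 PM = 8 h 45 min
Wed: 5:19 AM–3:27 PM = 10 h 8 min
Thu: 5:30 AM–3:47 PM = 10 h 17 min
Fri: 11:19 AM–8:35 PM = 9 h 16 min
Sat: 7:51 AM–12:30 PM = 4 h 39 min
Total worked: 52 h 53 min = 52.88 h.
Threshold 37.5 h → overtime 15 h 23 min, regular 37 h 30 min.

Regular 37.50 hours, overtime 15.38 hours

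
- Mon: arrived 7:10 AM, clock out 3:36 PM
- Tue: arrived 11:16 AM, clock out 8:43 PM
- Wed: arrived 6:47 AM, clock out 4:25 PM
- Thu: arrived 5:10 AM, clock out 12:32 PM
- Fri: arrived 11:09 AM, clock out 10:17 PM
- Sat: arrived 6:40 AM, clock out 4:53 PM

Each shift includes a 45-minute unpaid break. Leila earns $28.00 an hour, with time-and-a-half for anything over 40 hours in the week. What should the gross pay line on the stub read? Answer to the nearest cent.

Mon: 7:10 AM–3:36 PM = 8 h 26 min; less 45 min break → 7 h 41 min
Tue: 11:16 AM–8:43 PM = 9 h 27 min; less 45 min break → 8 h 42 min
Wed: 6:47 AM–4:25 PM = 9 h 38 min; less 45 min break → 8 h 53 min
Thu: 5:10 AM–12:32 PM = 7 h 22 min; less 45 min break → 6 h 37 min
Fri: 11:09 AM–10:17 PM = 11 h 8 min; less 45 min break → 10 h 23 min
Sat: 6:40 AM–4:53 PM = 10 h 13 min; less 45 min break → 9 h 28 min
Total worked: 51 h 44 min = 3104 min.
Regular 40 h 0 min = 2400 min at $28.00/h; overtime 11 h 44 min = 704 min at $42.00/h.
Pay = (2400 × $28.00 + 704 × $42.00) ÷ 60 = $1612.80.

$1612.80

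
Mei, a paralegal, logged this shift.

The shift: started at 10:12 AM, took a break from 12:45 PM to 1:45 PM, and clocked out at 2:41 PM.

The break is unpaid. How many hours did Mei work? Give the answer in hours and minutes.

The shift: 10:12 AM–2:41 PM = 4 h 29 min; less 60 min break → 3 h 29 min

3 h 29 min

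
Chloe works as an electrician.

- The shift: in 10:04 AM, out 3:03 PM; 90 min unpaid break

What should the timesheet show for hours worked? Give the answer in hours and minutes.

The shift: 10:04 AM–3:03 PM = 4 h 59 min; less 90 min break → 3 h 29 min

3 h 29 min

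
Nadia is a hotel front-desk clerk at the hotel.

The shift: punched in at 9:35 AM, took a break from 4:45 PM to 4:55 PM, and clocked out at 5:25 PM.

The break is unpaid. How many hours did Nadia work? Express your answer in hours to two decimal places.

The shift: 9:35 AM–5:25 PM = 7 h 50 min; less 10 min break → 7 h 40 min

7.67 hours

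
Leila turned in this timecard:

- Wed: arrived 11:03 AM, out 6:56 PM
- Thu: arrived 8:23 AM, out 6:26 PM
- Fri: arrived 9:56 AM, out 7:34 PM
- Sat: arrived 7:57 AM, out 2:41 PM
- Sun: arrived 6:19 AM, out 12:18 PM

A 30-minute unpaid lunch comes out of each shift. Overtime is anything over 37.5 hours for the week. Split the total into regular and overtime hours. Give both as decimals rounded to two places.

Regular 37.50 hours, overtime 0.28 hours

Wed: 11:03 AM–6:56 PM = 7 h 53 min; less 30 min break → 7 h 23 min
Thu: 8:23 AM–6:26 PM = 10 h 3 min; less 30 min break → 9 h 33 min
Fri: 9:56 AM–7:34 PM = 9 h 38 min; less 30 min break → 9 h 8 min
Sat: 7:57 AM–2:41 PM = 6 h 44 min; less 30 min break → 6 h 14 min
Sun: 6:19 AM–12:18 PM = 5 h 59 min; less 30 min break → 5 h 29 min
Total worked: 37 h 47 min = 37.78 h.
Threshold 37.5 h → overtime 0 h 17 min, regular 37 h 30 min.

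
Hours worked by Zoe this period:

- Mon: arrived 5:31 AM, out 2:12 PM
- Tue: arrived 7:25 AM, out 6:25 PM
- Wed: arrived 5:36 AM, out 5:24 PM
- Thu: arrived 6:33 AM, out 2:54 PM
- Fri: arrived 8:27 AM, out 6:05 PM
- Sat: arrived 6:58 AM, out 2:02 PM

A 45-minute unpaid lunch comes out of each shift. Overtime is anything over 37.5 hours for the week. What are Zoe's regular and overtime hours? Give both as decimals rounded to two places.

Mon: 5:31 AM–2:12 PM = 8 h 41 min; less 45 min break → 7 h 56 min
Tue: 7:25 AM–6:25 PM = 11 h 0 min; less 45 min break → 10 h 15 min
Wed: 5:36 AM–5:24 PM = 11 h 48 min; less 45 min break → 11 h 3 min
Thu: 6:33 AM–2:54 PM = 8 h 21 min; less 45 min break → 7 h 36 min
Fri: 8:27 AM–6:05 PM = 9 h 38 min; less 45 min break → 8 h 53 min
Sat: 6:58 AM–2:02 PM = 7 h 4 min; less 45 min break → 6 h 19 min
Total worked: 52 h 2 min = 52.03 h.
Threshold 37.5 h → overtime 14 h 32 min, regular 37 h 30 min.

Regular 37.50 hours, overtime 14.53 hours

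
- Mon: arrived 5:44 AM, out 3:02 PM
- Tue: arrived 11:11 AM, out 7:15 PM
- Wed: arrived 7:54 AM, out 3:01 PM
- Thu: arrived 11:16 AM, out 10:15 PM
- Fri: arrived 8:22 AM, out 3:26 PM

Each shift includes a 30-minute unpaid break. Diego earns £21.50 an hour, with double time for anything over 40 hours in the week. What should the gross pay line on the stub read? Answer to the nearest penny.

£861.43

Mon: 5:44 AM–3:02 PM = 9 h 18 min; less 30 min break → 8 h 48 min
Tue: 11:11 AM–7:15 PM = 8 h 4 min; less 30 min break → 7 h 34 min
Wed: 7:54 AM–3:01 PM = 7 h 7 min; less 30 min break → 6 h 37 min
Thu: 11:16 AM–10:15 PM = 10 h 59 min; less 30 min break → 10 h 29 min
Fri: 8:22 AM–3:26 PM = 7 h 4 min; less 30 min break → 6 h 34 min
Total worked: 40 h 2 min = 2402 min.
Regular 40 h 0 min = 2400 min at £21.50/h; overtime 0 h 2 min = 2 min at £43.00/h.
Pay = (2400 × £21.50 + 2 × £43.00) ÷ 60 = £861.43.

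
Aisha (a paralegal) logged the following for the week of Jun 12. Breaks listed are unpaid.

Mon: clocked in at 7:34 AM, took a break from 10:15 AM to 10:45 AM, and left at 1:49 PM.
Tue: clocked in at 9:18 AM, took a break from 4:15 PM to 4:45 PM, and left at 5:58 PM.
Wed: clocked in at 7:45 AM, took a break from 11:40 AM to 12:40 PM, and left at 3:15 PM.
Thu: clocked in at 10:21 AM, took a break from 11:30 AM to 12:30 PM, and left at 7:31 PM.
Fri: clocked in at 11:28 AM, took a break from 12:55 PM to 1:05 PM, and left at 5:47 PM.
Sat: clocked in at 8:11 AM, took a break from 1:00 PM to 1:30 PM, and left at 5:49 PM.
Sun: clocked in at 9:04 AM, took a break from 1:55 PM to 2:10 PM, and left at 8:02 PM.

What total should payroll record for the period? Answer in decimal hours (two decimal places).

54.58 hours

Mon: 7:34 AM–1:49 PM = 6 h 15 min; less 30 min break → 5 h 45 min
Tue: 9:18 AM–5:58 PM = 8 h 40 min; less 30 min break → 8 h 10 min
Wed: 7:45 AM–3:15 PM = 7 h 30 min; less 60 min break → 6 h 30 min
Thu: 10:21 AM–7:31 PM = 9 h 10 min; less 60 min break → 8 h 10 min
Fri: 11:28 AM–5:47 PM = 6 h 19 min; less 10 min break → 6 h 9 min
Sat: 8:11 AM–5:49 PM = 9 h 38 min; less 30 min break → 9 h 8 min
Sun: 9:04 AM–8:02 PM = 10 h 58 min; less 15 min break → 10 h 43 min
Total: 5 h 45 min + 8 h 10 min + 6 h 30 min + 8 h 10 min + 6 h 9 min + 9 h 8 min + 10 h 43 min = 54 h 35 min.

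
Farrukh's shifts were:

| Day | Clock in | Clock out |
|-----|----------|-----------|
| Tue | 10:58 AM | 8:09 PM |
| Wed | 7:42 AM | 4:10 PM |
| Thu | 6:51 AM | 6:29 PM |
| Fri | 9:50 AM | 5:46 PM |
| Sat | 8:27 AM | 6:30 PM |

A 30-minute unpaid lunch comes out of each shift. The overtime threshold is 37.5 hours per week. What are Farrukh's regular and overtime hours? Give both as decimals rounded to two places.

Regular 37.50 hours, overtime 7.27 hours

Tue: 10:58 AM–8:09 PM = 9 h 11 min; less 30 min break → 8 h 41 min
Wed: 7:42 AM–4:10 PM = 8 h 28 min; less 30 min break → 7 h 58 min
Thu: 6:51 AM–6:29 PM = 11 h 38 min; less 30 min break → 11 h 8 min
Fri: 9:50 AM–5:46 PM = 7 h 56 min; less 30 min break → 7 h 26 min
Sat: 8:27 AM–6:30 PM = 10 h 3 min; less 30 min break → 9 h 33 min
Total worked: 44 h 46 min = 44.77 h.
Threshold 37.5 h → overtime 7 h 16 min, regular 37 h 30 min.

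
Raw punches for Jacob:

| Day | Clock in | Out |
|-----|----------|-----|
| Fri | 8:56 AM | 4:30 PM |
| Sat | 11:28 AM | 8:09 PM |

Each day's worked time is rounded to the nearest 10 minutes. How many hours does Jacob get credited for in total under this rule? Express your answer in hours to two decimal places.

16.17 hours

Fri: 8:56 AM–4:30 PM = 7 h 34 min → rounds to 7 h 30 min
Sat: 11:28 AM–8:09 PM = 8 h 41 min → rounds to 8 h 40 min
Total credited: 16 h 10 min.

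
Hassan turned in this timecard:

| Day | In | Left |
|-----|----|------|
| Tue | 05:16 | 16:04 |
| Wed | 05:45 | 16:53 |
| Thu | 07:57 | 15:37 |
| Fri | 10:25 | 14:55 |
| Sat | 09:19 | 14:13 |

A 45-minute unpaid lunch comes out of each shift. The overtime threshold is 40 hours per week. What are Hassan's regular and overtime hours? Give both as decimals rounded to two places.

Tue: 05:16–16:04 = 10 h 48 min; less 45 min break → 10 h 3 min
Wed: 05:45–16:53 = 11 h 8 min; less 45 min break → 10 h 23 min
Thu: 07:57–15:37 = 7 h 40 min; less 45 min break → 6 h 55 min
Fri: 10:25–14:55 = 4 h 30 min; less 45 min break → 3 h 45 min
Sat: 09:19–14:13 = 4 h 54 min; less 45 min break → 4 h 9 min
Total worked: 35 h 15 min = 35.25 h.
Threshold 40 h → overtime 0 h 0 min, regular 35 h 15 min.

Regular 35.25 hours, overtime 0.00 hours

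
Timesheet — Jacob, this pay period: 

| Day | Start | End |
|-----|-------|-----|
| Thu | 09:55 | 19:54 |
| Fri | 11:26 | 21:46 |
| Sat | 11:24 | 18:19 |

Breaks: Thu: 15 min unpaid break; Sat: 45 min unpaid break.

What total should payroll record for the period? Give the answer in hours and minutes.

26 h 14 min

Thu: 09:55–19:54 = 9 h 59 min; less 15 min break → 9 h 44 min
Fri: 11:26–21:46 = 10 h 20 min
Sat: 11:24–18:19 = 6 h 55 min; less 45 min break → 6 h 10 min
Total: 9 h 44 min + 10 h 20 min + 6 h 10 min = 26 h 14 min.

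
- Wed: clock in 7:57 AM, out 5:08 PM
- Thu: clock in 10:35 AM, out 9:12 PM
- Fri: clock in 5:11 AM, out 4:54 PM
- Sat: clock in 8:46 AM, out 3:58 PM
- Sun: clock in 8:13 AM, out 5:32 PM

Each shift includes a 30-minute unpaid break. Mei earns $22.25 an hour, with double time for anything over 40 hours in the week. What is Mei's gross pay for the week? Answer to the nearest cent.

Wed: 7:57 AM–5:08 PM = 9 h 11 min; less 30 min break → 8 h 41 min
Thu: 10:35 AM–9:12 PM = 10 h 37 min; less 30 min break → 10 h 7 min
Fri: 5:11 AM–4:54 PM = 11 h 43 min; less 30 min break → 11 h 13 min
Sat: 8:46 AM–3:58 PM = 7 h 12 min; less 30 min break → 6 h 42 min
Sun: 8:13 AM–5:32 PM = 9 h 19 min; less 30 min break → 8 h 49 min
Total worked: 45 h 32 min = 2732 min.
Regular 40 h 0 min = 2400 min at $22.25/h; overtime 5 h 32 min = 332 min at $44.50/h.
Pay = (2400 × $22.25 + 332 × $44.50) ÷ 60 = $1136.23.

$1136.23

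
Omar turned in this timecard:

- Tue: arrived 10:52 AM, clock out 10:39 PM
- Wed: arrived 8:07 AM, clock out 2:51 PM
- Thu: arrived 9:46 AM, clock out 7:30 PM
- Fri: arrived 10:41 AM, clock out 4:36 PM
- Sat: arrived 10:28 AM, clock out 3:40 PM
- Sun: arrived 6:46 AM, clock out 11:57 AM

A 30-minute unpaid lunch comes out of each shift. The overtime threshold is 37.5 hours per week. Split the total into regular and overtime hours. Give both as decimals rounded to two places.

Tue: 10:52 AM–10:39 PM = 11 h 47 min; less 30 min break → 11 h 17 min
Wed: 8:07 AM–2:51 PM = 6 h 44 min; less 30 min break → 6 h 14 min
Thu: 9:46 AM–7:30 PM = 9 h 44 min; less 30 min break → 9 h 14 min
Fri: 10:41 AM–4:36 PM = 5 h 55 min; less 30 min break → 5 h 25 min
Sat: 10:28 AM–3:40 PM = 5 h 12 min; less 30 min break → 4 h 42 min
Sun: 6:46 AM–11:57 AM = 5 h 11 min; less 30 min break → 4 h 41 min
Total worked: 41 h 33 min = 41.55 h.
Threshold 37.5 h → overtime 4 h 3 min, regular 37 h 30 min.

Regular 37.50 hours, overtime 4.05 hours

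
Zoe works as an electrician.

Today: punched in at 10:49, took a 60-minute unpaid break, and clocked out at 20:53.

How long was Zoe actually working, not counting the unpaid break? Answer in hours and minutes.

9 h 4 min

Today: 10:49–20:53 = 10 h 4 min; less 60 min break → 9 h 4 min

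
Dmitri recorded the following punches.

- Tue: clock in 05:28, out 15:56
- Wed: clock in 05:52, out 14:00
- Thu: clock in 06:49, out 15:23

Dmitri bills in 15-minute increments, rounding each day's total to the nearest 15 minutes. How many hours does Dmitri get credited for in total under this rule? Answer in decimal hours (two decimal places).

Tue: 05:28–15:56 = 10 h 28 min → rounds to 10 h 30 min
Wed: 05:52–14:00 = 8 h 8 min → rounds to 8 h 15 min
Thu: 06:49–15:23 = 8 h 34 min → rounds to 8 h 30 min
Total credited: 27 h 15 min.

27.25 hours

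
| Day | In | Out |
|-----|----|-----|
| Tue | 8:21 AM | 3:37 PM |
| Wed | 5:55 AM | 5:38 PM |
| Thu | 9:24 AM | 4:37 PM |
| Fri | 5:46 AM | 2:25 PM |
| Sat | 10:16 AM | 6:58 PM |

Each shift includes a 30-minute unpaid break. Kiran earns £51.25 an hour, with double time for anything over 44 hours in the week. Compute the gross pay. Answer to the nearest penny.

Tue: 8:21 AM–3:37 PM = 7 h 16 min; less 30 min break → 6 h 46 min
Wed: 5:55 AM–5:38 PM = 11 h 43 min; less 30 min break → 11 h 13 min
Thu: 9:24 AM–4:37 PM = 7 h 13 min; less 30 min break → 6 h 43 min
Fri: 5:46 AM–2:25 PM = 8 h 39 min; less 30 min break → 8 h 9 min
Sat: 10:16 AM–6:58 PM = 8 h 42 min; less 30 min break → 8 h 12 min
Total worked: 41 h 3 min = 2463 min.
Regular 41 h 3 min = 2463 min at £51.25/h; overtime 0 h 0 min = 0 min at £102.50/h.
Pay = (2463 × £51.25 + 0 × £102.50) ÷ 60 = £2103.81.

£2103.81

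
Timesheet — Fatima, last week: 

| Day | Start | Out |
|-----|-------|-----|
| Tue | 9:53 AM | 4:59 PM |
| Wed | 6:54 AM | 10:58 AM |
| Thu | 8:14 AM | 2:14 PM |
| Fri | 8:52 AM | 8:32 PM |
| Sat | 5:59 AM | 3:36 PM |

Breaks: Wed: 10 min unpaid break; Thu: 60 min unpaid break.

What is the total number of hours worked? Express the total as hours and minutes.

Tue: 9:53 AM–4:59 PM = 7 h 6 min
Wed: 6:54 AM–10:58 AM = 4 h 4 min; less 10 min break → 3 h 54 min
Thu: 8:14 AM–2:14 PM = 6 h 0 min; less 60 min break → 5 h 0 min
Fri: 8:52 AM–8:32 PM = 11 h 40 min
Sat: 5:59 AM–3:36 PM = 9 h 37 min
Total: 7 h 6 min + 3 h 54 min + 5 h 0 min + 11 h 40 min + 9 h 37 min = 37 h 17 min.

37 h 17 min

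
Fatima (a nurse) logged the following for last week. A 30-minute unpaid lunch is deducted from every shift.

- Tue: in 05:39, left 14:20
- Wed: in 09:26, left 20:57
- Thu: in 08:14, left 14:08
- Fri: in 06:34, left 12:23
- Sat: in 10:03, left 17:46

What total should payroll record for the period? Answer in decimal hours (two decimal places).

Tue: 05:39–14:20 = 8 h 41 min; less 30 min break → 8 h 11 min
Wed: 09:26–20:57 = 11 h 31 min; less 30 min break → 11 h 1 min
Thu: 08:14–14:08 = 5 h 54 min; less 30 min break → 5 h 24 min
Fri: 06:34–12:23 = 5 h 49 min; less 30 min break → 5 h 19 min
Sat: 10:03–17:46 = 7 h 43 min; less 30 min break → 7 h 13 min
Total: 8 h 11 min + 11 h 1 min + 5 h 24 min + 5 h 19 min + 7 h 13 min = 37 h 8 min.

37.13 hours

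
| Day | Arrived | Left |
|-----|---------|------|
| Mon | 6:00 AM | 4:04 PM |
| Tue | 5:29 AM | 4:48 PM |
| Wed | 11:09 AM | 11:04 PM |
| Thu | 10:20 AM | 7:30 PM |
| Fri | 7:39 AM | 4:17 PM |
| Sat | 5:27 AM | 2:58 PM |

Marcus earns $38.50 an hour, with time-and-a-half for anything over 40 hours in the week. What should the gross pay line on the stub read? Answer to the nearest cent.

Mon: 6:00 AM–4:04 PM = 10 h 4 min
Tue: 5:29 AM–4:48 PM = 11 h 19 min
Wed: 11:09 AM–11:04 PM = 11 h 55 min
Thu: 10:20 AM–7:30 PM = 9 h 10 min
Fri: 7:39 AM–4:17 PM = 8 h 38 min
Sat: 5:27 AM–2:58 PM = 9 h 31 min
Total worked: 60 h 37 min = 3637 min.
Regular 40 h 0 min = 2400 min at $38.50/h; overtime 20 h 37 min = 1237 min at $57.75/h.
Pay = (2400 × $38.50 + 1237 × $57.75) ÷ 60 = $2730.61.

$2730.61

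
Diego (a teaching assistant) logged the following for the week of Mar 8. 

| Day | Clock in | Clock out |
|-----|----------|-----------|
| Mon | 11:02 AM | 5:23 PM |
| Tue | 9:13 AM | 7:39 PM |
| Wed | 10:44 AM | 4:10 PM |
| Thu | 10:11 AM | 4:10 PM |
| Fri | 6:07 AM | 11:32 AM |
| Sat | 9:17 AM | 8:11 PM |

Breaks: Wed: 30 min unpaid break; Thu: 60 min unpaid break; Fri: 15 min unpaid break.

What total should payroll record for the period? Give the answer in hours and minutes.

42 h 46 min

Mon: 11:02 AM–5:23 PM = 6 h 21 min
Tue: 9:13 AM–7:39 PM = 10 h 26 min
Wed: 10:44 AM–4:10 PM = 5 h 26 min; less 30 min break → 4 h 56 min
Thu: 10:11 AM–4:10 PM = 5 h 59 min; less 60 min break → 4 h 59 min
Fri: 6:07 AM–11:32 AM = 5 h 25 min; less 15 min break → 5 h 10 min
Sat: 9:17 AM–8:11 PM = 10 h 54 min
Total: 6 h 21 min + 10 h 26 min + 4 h 56 min + 4 h 59 min + 5 h 10 min + 10 h 54 min = 42 h 46 min.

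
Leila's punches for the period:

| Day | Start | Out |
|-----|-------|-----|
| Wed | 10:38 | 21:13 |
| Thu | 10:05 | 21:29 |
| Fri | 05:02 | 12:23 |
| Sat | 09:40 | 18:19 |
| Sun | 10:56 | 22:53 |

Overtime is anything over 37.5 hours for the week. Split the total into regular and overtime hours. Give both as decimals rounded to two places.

Regular 37.50 hours, overtime 12.43 hours

Wed: 10:38–21:13 = 10 h 35 min
Thu: 10:05–21:29 = 11 h 24 min
Fri: 05:02–12:23 = 7 h 21 min
Sat: 09:40–18:19 = 8 h 39 min
Sun: 10:56–22:53 = 11 h 57 min
Total worked: 49 h 56 min = 49.93 h.
Threshold 37.5 h → overtime 12 h 26 min, regular 37 h 30 min.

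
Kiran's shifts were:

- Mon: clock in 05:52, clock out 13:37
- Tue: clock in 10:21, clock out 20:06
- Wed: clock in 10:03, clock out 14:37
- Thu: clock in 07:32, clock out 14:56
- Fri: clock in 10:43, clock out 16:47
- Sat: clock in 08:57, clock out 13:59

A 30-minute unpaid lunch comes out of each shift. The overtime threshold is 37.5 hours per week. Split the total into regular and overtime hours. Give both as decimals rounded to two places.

Mon: 05:52–13:37 = 7 h 45 min; less 30 min break → 7 h 15 min
Tue: 10:21–20:06 = 9 h 45 min; less 30 min break → 9 h 15 min
Wed: 10:03–14:37 = 4 h 34 min; less 30 min break → 4 h 4 min
Thu: 07:32–14:56 = 7 h 24 min; less 30 min break → 6 h 54 min
Fri: 10:43–16:47 = 6 h 4 min; less 30 min break → 5 h 34 min
Sat: 08:57–13:59 = 5 h 2 min; less 30 min break → 4 h 32 min
Total worked: 37 h 34 min = 37.57 h.
Threshold 37.5 h → overtime 0 h 4 min, regular 37 h 30 min.

Regular 37.50 hours, overtime 0.07 hours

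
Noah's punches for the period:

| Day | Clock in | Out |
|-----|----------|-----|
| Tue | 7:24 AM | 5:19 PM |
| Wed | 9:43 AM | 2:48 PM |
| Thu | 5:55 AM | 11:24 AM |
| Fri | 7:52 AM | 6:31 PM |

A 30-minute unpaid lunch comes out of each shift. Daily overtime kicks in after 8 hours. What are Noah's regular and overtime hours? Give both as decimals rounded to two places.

Regular 25.57 hours, overtime 3.57 hours

Tue: 7:24 AM–5:19 PM = 9 h 55 min; less 30 min break → 9 h 25 min
Wed: 9:43 AM–2:48 PM = 5 h 5 min; less 30 min break → 4 h 35 min
Thu: 5:55 AM–11:24 AM = 5 h 29 min; less 30 min break → 4 h 59 min
Fri: 7:52 AM–6:31 PM = 10 h 39 min; less 30 min break → 10 h 9 min
Tue reg 8 h 0 min / OT 1 h 25 min; Wed reg 4 h 35 min / OT 0 h 0 min; Thu reg 4 h 59 min / OT 0 h 0 min; Fri reg 8 h 0 min / OT 2 h 9 min.
Totals: regular 25 h 34 min, overtime 3 h 34 min.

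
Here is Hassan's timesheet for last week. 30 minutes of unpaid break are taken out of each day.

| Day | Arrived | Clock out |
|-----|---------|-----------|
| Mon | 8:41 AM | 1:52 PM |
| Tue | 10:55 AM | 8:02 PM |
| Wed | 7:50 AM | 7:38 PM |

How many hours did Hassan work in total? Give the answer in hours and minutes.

Mon: 8:41 AM–1:52 PM = 5 h 11 min; less 30 min break → 4 h 41 min
Tue: 10:55 AM–8:02 PM = 9 h 7 min; less 30 min break → 8 h 37 min
Wed: 7:50 AM–7:38 PM = 11 h 48 min; less 30 min break → 11 h 18 min
Total: 4 h 41 min + 8 h 37 min + 11 h 18 min = 24 h 36 min.

24 h 36 min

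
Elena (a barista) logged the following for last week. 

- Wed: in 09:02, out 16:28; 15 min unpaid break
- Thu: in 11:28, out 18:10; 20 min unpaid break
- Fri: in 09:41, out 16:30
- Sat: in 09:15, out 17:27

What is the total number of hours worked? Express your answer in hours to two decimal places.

Wed: 09:02–16:28 = 7 h 26 min; less 15 min break → 7 h 11 min
Thu: 11:28–18:10 = 6 h 42 min; less 20 min break → 6 h 22 min
Fri: 09:41–16:30 = 6 h 49 min
Sat: 09:15–17:27 = 8 h 12 min
Total: 7 h 11 min + 6 h 22 min + 6 h 49 min + 8 h 12 min = 28 h 34 min.

28.57 hours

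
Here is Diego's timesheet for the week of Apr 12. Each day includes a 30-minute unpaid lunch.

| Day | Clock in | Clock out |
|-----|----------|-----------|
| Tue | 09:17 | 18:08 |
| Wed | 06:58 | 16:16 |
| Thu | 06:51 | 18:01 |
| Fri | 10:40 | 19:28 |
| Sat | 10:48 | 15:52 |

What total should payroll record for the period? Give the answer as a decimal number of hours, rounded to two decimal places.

40.68 hours

Tue: 09:17–18:08 = 8 h 51 min; less 30 min break → 8 h 21 min
Wed: 06:58–16:16 = 9 h 18 min; less 30 min break → 8 h 48 min
Thu: 06:51–18:01 = 11 h 10 min; less 30 min break → 10 h 40 min
Fri: 10:40–19:28 = 8 h 48 min; less 30 min break → 8 h 18 min
Sat: 10:48–15:52 = 5 h 4 min; less 30 min break → 4 h 34 min
Total: 8 h 21 min + 8 h 48 min + 10 h 40 min + 8 h 18 min + 4 h 34 min = 40 h 41 min.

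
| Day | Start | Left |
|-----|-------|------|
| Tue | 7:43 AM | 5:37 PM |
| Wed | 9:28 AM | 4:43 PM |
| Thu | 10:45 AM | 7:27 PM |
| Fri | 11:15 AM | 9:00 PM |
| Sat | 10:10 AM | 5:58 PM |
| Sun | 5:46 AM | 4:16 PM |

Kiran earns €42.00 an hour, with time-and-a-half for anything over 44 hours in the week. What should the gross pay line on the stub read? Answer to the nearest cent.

Tue: 7:43 AM–5:37 PM = 9 h 54 min
Wed: 9:28 AM–4:43 PM = 7 h 15 min
Thu: 10:45 AM–7:27 PM = 8 h 42 min
Fri: 11:15 AM–9:00 PM = 9 h 45 min
Sat: 10:10 AM–5:58 PM = 7 h 48 min
Sun: 5:46 AM–4:16 PM = 10 h 30 min
Total worked: 53 h 54 min = 3234 min.
Regular 44 h 0 min = 2640 min at €42.00/h; overtime 9 h 54 min = 594 min at €63.00/h.
Pay = (2640 × €42.00 + 594 × €63.00) ÷ 60 = €2471.70.

€2471.70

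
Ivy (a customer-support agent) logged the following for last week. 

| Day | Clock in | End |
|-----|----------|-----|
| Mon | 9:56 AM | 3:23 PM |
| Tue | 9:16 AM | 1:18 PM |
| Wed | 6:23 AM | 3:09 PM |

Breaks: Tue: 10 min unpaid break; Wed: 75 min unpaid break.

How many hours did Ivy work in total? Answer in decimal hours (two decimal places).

16.83 hours

Mon: 9:56 AM–3:23 PM = 5 h 27 min
Tue: 9:16 AM–1:18 PM = 4 h 2 min; less 10 min break → 3 h 52 min
Wed: 6:23 AM–3:09 PM = 8 h 46 min; less 75 min break → 7 h 31 min
Total: 5 h 27 min + 3 h 52 min + 7 h 31 min = 16 h 50 min.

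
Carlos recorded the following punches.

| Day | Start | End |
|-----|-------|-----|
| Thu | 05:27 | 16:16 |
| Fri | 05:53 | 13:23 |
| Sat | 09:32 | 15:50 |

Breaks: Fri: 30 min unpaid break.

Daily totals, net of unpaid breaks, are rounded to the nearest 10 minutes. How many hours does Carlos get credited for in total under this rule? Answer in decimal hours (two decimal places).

24.17 hours

Thu: 05:27–16:16 = 10 h 49 min → rounds to 10 h 50 min
Fri: 05:53–13:23 = 7 h 30 min − 30 min = 7 h 0 min → rounds to 7 h 0 min
Sat: 09:32–15:50 = 6 h 18 min → rounds to 6 h 20 min
Total credited: 24 h 10 min.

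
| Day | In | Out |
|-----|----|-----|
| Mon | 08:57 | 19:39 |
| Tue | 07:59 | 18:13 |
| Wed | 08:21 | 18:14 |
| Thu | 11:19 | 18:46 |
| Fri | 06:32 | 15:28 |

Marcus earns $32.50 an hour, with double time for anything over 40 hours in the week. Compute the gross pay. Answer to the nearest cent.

$1768.00

Mon: 08:57–19:39 = 10 h 42 min
Tue: 07:59–18:13 = 10 h 14 min
Wed: 08:21–18:14 = 9 h 53 min
Thu: 11:19–18:46 = 7 h 27 min
Fri: 06:32–15:28 = 8 h 56 min
Total worked: 47 h 12 min = 2832 min.
Regular 40 h 0 min = 2400 min at $32.50/h; overtime 7 h 12 min = 432 min at $65.00/h.
Pay = (2400 × $32.50 + 432 × $65.00) ÷ 60 = $1768.00.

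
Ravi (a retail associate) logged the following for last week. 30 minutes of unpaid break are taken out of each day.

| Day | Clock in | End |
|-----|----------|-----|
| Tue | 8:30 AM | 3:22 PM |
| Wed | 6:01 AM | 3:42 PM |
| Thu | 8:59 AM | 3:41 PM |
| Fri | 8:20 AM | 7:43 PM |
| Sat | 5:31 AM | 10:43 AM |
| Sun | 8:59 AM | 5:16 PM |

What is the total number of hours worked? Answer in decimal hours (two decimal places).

Tue: 8:30 AM–3:22 PM = 6 h 52 min; less 30 min break → 6 h 22 min
Wed: 6:01 AM–3:42 PM = 9 h 41 min; less 30 min break → 9 h 11 min
Thu: 8:59 AM–3:41 PM = 6 h 42 min; less 30 min break → 6 h 12 min
Fri: 8:20 AM–7:43 PM = 11 h 23 min; less 30 min break → 10 h 53 min
Sat: 5:31 AM–10:43 AM = 5 h 12 min; less 30 min break → 4 h 42 min
Sun: 8:59 AM–5:16 PM = 8 h 17 min; less 30 min break → 7 h 47 min
Total: 6 h 22 min + 9 h 11 min + 6 h 12 min + 10 h 53 min + 4 h 42 min + 7 h 47 min = 45 h 7 min.

45.12 hours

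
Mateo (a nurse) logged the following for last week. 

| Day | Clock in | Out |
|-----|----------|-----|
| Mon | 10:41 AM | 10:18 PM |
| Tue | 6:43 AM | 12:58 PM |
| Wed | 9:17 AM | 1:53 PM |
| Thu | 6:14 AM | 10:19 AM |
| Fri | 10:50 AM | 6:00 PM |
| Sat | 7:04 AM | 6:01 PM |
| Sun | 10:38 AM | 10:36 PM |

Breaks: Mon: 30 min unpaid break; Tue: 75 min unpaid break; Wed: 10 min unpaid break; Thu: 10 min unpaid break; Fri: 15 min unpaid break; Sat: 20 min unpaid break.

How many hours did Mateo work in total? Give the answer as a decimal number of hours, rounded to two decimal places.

Mon: 10:41 AM–10:18 PM = 11 h 37 min; less 30 min break → 11 h 7 min
Tue: 6:43 AM–12:58 PM = 6 h 15 min; less 75 min break → 5 h 0 min
Wed: 9:17 AM–1:53 PM = 4 h 36 min; less 10 min break → 4 h 26 min
Thu: 6:14 AM–10:19 AM = 4 h 5 min; less 10 min break → 3 h 55 min
Fri: 10:50 AM–6:00 PM = 7 h 10 min; less 15 min break → 6 h 55 min
Sat: 7:04 AM–6:01 PM = 10 h 57 min; less 20 min break → 10 h 37 min
Sun: 10:38 AM–10:36 PM = 11 h 58 min
Total: 11 h 7 min + 5 h 0 min + 4 h 26 min + 3 h 55 min + 6 h 55 min + 10 h 37 min + 11 h 58 min = 53 h 58 min.

53.97 hours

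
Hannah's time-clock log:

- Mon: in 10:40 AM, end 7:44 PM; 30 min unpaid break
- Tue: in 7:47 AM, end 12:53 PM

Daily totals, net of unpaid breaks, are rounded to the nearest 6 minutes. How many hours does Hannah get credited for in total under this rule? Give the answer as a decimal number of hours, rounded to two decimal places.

13.70 hours

Mon: 10:40 AM–7:44 PM = 9 h 4 min − 30 min = 8 h 34 min → rounds to 8 h 36 min
Tue: 7:47 AM–12:53 PM = 5 h 6 min → rounds to 5 h 6 min
Total credited: 13 h 42 min.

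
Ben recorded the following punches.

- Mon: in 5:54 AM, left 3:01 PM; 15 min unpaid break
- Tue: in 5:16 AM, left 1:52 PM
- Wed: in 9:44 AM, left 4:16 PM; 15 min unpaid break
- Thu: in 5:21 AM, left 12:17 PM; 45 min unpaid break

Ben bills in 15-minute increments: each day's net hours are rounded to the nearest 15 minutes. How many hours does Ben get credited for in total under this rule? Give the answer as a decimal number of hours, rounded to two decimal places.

29.75 hours

Mon: 5:54 AM–3:01 PM = 9 h 7 min − 15 min = 8 h 52 min → rounds to 8 h 45 min
Tue: 5:16 AM–1:52 PM = 8 h 36 min → rounds to 8 h 30 min
Wed: 9:44 AM–4:16 PM = 6 h 32 min − 15 min = 6 h 17 min → rounds to 6 h 15 min
Thu: 5:21 AM–12:17 PM = 6 h 56 min − 45 min = 6 h 11 min → rounds to 6 h 15 min
Total credited: 29 h 45 min.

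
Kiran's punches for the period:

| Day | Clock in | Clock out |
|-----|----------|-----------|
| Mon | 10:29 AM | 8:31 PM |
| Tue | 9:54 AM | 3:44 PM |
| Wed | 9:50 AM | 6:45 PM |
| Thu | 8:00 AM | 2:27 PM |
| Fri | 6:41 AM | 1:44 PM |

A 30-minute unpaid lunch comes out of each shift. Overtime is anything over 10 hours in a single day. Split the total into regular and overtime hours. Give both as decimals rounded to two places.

Regular 35.78 hours, overtime 0.00 hours

Mon: 10:29 AM–8:31 PM = 10 h 2 min; less 30 min break → 9 h 32 min
Tue: 9:54 AM–3:44 PM = 5 h 50 min; less 30 min break → 5 h 20 min
Wed: 9:50 AM–6:45 PM = 8 h 55 min; less 30 min break → 8 h 25 min
Thu: 8:00 AM–2:27 PM = 6 h 27 min; less 30 min break → 5 h 57 min
Fri: 6:41 AM–1:44 PM = 7 h 3 min; less 30 min break → 6 h 33 min
Mon reg 9 h 32 min / OT 0 h 0 min; Tue reg 5 h 20 min / OT 0 h 0 min; Wed reg 8 h 25 min / OT 0 h 0 min; Thu reg 5 h 57 min / OT 0 h 0 min; Fri reg 6 h 33 min / OT 0 h 0 min.
Totals: regular 35 h 47 min, overtime 0 h 0 min.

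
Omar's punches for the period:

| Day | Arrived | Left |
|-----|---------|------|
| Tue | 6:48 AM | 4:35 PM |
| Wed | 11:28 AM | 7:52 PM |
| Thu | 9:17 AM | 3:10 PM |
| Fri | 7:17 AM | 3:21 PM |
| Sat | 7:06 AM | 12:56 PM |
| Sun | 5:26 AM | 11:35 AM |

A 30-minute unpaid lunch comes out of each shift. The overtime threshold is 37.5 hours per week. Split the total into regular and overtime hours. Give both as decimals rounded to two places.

Regular 37.50 hours, overtime 3.62 hours

Tue: 6:48 AM–4:35 PM = 9 h 47 min; less 30 min break → 9 h 17 min
Wed: 11:28 AM–7:52 PM = 8 h 24 min; less 30 min break → 7 h 54 min
Thu: 9:17 AM–3:10 PM = 5 h 53 min; less 30 min break → 5 h 23 min
Fri: 7:17 AM–3:21 PM = 8 h 4 min; less 30 min break → 7 h 34 min
Sat: 7:06 AM–12:56 PM = 5 h 50 min; less 30 min break → 5 h 20 min
Sun: 5:26 AM–11:35 AM = 6 h 9 min; less 30 min break → 5 h 39 min
Total worked: 41 h 7 min = 41.12 h.
Threshold 37.5 h → overtime 3 h 37 min, regular 37 h 30 min.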